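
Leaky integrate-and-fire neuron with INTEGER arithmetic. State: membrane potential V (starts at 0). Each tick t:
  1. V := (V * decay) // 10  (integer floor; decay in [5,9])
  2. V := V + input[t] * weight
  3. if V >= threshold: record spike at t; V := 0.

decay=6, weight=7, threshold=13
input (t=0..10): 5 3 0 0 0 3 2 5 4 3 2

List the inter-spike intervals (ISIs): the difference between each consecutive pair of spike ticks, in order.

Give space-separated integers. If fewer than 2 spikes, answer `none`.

Answer: 1 4 1 1 1 1 1

Derivation:
t=0: input=5 -> V=0 FIRE
t=1: input=3 -> V=0 FIRE
t=2: input=0 -> V=0
t=3: input=0 -> V=0
t=4: input=0 -> V=0
t=5: input=3 -> V=0 FIRE
t=6: input=2 -> V=0 FIRE
t=7: input=5 -> V=0 FIRE
t=8: input=4 -> V=0 FIRE
t=9: input=3 -> V=0 FIRE
t=10: input=2 -> V=0 FIRE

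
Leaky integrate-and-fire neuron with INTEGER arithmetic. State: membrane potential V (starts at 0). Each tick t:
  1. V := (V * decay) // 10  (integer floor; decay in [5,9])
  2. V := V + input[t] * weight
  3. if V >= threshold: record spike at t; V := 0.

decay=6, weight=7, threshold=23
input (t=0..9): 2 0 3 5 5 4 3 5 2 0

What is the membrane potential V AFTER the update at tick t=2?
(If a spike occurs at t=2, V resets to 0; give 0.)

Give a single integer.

Answer: 0

Derivation:
t=0: input=2 -> V=14
t=1: input=0 -> V=8
t=2: input=3 -> V=0 FIRE
t=3: input=5 -> V=0 FIRE
t=4: input=5 -> V=0 FIRE
t=5: input=4 -> V=0 FIRE
t=6: input=3 -> V=21
t=7: input=5 -> V=0 FIRE
t=8: input=2 -> V=14
t=9: input=0 -> V=8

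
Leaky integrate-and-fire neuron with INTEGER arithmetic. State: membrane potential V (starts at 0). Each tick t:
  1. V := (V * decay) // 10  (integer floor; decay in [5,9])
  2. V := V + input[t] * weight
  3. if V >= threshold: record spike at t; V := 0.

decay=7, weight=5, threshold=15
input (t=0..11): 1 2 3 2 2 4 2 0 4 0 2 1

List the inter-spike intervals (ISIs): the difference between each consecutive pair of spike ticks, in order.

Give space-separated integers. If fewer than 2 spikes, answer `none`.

t=0: input=1 -> V=5
t=1: input=2 -> V=13
t=2: input=3 -> V=0 FIRE
t=3: input=2 -> V=10
t=4: input=2 -> V=0 FIRE
t=5: input=4 -> V=0 FIRE
t=6: input=2 -> V=10
t=7: input=0 -> V=7
t=8: input=4 -> V=0 FIRE
t=9: input=0 -> V=0
t=10: input=2 -> V=10
t=11: input=1 -> V=12

Answer: 2 1 3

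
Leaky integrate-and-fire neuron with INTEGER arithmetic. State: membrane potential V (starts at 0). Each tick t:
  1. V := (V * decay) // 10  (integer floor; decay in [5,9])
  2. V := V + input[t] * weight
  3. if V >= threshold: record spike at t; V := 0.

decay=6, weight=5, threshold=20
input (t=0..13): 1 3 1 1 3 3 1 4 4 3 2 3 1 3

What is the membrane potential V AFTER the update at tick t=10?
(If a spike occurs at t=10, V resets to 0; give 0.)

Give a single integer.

t=0: input=1 -> V=5
t=1: input=3 -> V=18
t=2: input=1 -> V=15
t=3: input=1 -> V=14
t=4: input=3 -> V=0 FIRE
t=5: input=3 -> V=15
t=6: input=1 -> V=14
t=7: input=4 -> V=0 FIRE
t=8: input=4 -> V=0 FIRE
t=9: input=3 -> V=15
t=10: input=2 -> V=19
t=11: input=3 -> V=0 FIRE
t=12: input=1 -> V=5
t=13: input=3 -> V=18

Answer: 19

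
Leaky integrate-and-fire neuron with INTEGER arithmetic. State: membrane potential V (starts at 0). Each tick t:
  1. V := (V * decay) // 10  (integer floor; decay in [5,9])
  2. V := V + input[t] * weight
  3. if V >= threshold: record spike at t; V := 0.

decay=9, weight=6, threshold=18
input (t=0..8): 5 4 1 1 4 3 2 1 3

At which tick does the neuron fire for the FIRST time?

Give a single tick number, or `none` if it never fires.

Answer: 0

Derivation:
t=0: input=5 -> V=0 FIRE
t=1: input=4 -> V=0 FIRE
t=2: input=1 -> V=6
t=3: input=1 -> V=11
t=4: input=4 -> V=0 FIRE
t=5: input=3 -> V=0 FIRE
t=6: input=2 -> V=12
t=7: input=1 -> V=16
t=8: input=3 -> V=0 FIRE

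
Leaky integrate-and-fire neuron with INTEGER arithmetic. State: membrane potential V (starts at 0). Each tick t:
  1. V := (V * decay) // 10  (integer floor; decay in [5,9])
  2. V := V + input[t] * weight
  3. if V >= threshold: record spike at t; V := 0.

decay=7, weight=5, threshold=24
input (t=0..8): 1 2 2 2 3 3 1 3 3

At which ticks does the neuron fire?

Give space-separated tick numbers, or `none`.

Answer: 4 7

Derivation:
t=0: input=1 -> V=5
t=1: input=2 -> V=13
t=2: input=2 -> V=19
t=3: input=2 -> V=23
t=4: input=3 -> V=0 FIRE
t=5: input=3 -> V=15
t=6: input=1 -> V=15
t=7: input=3 -> V=0 FIRE
t=8: input=3 -> V=15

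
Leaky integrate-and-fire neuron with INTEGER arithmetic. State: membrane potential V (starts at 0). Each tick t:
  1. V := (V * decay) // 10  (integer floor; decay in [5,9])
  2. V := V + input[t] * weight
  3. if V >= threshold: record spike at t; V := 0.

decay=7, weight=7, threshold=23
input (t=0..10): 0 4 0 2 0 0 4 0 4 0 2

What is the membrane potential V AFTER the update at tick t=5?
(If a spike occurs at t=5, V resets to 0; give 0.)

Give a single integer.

Answer: 6

Derivation:
t=0: input=0 -> V=0
t=1: input=4 -> V=0 FIRE
t=2: input=0 -> V=0
t=3: input=2 -> V=14
t=4: input=0 -> V=9
t=5: input=0 -> V=6
t=6: input=4 -> V=0 FIRE
t=7: input=0 -> V=0
t=8: input=4 -> V=0 FIRE
t=9: input=0 -> V=0
t=10: input=2 -> V=14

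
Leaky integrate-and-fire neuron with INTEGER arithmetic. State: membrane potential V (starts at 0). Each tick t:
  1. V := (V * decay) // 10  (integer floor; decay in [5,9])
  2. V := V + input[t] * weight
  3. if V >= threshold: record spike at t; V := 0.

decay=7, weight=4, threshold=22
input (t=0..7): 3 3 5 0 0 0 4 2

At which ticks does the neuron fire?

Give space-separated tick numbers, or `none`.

t=0: input=3 -> V=12
t=1: input=3 -> V=20
t=2: input=5 -> V=0 FIRE
t=3: input=0 -> V=0
t=4: input=0 -> V=0
t=5: input=0 -> V=0
t=6: input=4 -> V=16
t=7: input=2 -> V=19

Answer: 2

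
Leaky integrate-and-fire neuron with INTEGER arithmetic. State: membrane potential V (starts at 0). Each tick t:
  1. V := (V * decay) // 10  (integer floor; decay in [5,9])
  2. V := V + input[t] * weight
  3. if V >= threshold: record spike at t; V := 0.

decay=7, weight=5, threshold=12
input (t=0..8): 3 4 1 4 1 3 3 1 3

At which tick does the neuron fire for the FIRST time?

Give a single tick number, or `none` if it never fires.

t=0: input=3 -> V=0 FIRE
t=1: input=4 -> V=0 FIRE
t=2: input=1 -> V=5
t=3: input=4 -> V=0 FIRE
t=4: input=1 -> V=5
t=5: input=3 -> V=0 FIRE
t=6: input=3 -> V=0 FIRE
t=7: input=1 -> V=5
t=8: input=3 -> V=0 FIRE

Answer: 0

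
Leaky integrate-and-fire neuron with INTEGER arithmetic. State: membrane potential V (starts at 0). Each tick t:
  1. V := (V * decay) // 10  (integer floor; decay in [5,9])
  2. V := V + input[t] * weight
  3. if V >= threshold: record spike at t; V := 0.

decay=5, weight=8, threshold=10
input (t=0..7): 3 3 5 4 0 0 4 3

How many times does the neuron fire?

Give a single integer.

Answer: 6

Derivation:
t=0: input=3 -> V=0 FIRE
t=1: input=3 -> V=0 FIRE
t=2: input=5 -> V=0 FIRE
t=3: input=4 -> V=0 FIRE
t=4: input=0 -> V=0
t=5: input=0 -> V=0
t=6: input=4 -> V=0 FIRE
t=7: input=3 -> V=0 FIRE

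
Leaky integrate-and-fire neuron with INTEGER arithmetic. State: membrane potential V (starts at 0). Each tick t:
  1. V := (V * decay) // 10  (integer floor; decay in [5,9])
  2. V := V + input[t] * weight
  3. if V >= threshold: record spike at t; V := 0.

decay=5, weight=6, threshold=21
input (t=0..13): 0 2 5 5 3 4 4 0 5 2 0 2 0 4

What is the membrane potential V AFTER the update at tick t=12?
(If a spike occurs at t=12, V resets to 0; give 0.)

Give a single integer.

t=0: input=0 -> V=0
t=1: input=2 -> V=12
t=2: input=5 -> V=0 FIRE
t=3: input=5 -> V=0 FIRE
t=4: input=3 -> V=18
t=5: input=4 -> V=0 FIRE
t=6: input=4 -> V=0 FIRE
t=7: input=0 -> V=0
t=8: input=5 -> V=0 FIRE
t=9: input=2 -> V=12
t=10: input=0 -> V=6
t=11: input=2 -> V=15
t=12: input=0 -> V=7
t=13: input=4 -> V=0 FIRE

Answer: 7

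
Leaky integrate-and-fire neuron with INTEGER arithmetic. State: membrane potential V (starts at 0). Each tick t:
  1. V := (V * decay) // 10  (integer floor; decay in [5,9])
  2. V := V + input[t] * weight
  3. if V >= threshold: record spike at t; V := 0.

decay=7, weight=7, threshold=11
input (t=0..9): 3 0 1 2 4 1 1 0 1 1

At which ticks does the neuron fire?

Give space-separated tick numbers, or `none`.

t=0: input=3 -> V=0 FIRE
t=1: input=0 -> V=0
t=2: input=1 -> V=7
t=3: input=2 -> V=0 FIRE
t=4: input=4 -> V=0 FIRE
t=5: input=1 -> V=7
t=6: input=1 -> V=0 FIRE
t=7: input=0 -> V=0
t=8: input=1 -> V=7
t=9: input=1 -> V=0 FIRE

Answer: 0 3 4 6 9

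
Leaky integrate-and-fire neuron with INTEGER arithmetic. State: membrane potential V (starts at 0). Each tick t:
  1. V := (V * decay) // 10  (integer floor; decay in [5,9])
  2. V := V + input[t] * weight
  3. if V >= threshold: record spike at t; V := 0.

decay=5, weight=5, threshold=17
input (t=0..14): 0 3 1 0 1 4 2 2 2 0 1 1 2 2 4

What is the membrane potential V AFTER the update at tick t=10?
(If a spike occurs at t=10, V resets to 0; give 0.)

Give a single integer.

Answer: 5

Derivation:
t=0: input=0 -> V=0
t=1: input=3 -> V=15
t=2: input=1 -> V=12
t=3: input=0 -> V=6
t=4: input=1 -> V=8
t=5: input=4 -> V=0 FIRE
t=6: input=2 -> V=10
t=7: input=2 -> V=15
t=8: input=2 -> V=0 FIRE
t=9: input=0 -> V=0
t=10: input=1 -> V=5
t=11: input=1 -> V=7
t=12: input=2 -> V=13
t=13: input=2 -> V=16
t=14: input=4 -> V=0 FIRE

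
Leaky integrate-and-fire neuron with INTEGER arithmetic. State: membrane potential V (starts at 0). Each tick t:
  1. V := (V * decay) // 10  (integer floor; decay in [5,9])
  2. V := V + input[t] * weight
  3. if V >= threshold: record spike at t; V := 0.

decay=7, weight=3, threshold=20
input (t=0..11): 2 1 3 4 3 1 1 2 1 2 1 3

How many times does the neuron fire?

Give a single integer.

t=0: input=2 -> V=6
t=1: input=1 -> V=7
t=2: input=3 -> V=13
t=3: input=4 -> V=0 FIRE
t=4: input=3 -> V=9
t=5: input=1 -> V=9
t=6: input=1 -> V=9
t=7: input=2 -> V=12
t=8: input=1 -> V=11
t=9: input=2 -> V=13
t=10: input=1 -> V=12
t=11: input=3 -> V=17

Answer: 1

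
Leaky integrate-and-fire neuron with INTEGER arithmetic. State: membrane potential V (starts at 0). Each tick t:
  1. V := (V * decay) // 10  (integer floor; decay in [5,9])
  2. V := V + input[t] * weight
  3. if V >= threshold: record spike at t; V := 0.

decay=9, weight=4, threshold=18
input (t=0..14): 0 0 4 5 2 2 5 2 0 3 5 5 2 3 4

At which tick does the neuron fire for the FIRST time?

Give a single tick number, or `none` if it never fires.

Answer: 3

Derivation:
t=0: input=0 -> V=0
t=1: input=0 -> V=0
t=2: input=4 -> V=16
t=3: input=5 -> V=0 FIRE
t=4: input=2 -> V=8
t=5: input=2 -> V=15
t=6: input=5 -> V=0 FIRE
t=7: input=2 -> V=8
t=8: input=0 -> V=7
t=9: input=3 -> V=0 FIRE
t=10: input=5 -> V=0 FIRE
t=11: input=5 -> V=0 FIRE
t=12: input=2 -> V=8
t=13: input=3 -> V=0 FIRE
t=14: input=4 -> V=16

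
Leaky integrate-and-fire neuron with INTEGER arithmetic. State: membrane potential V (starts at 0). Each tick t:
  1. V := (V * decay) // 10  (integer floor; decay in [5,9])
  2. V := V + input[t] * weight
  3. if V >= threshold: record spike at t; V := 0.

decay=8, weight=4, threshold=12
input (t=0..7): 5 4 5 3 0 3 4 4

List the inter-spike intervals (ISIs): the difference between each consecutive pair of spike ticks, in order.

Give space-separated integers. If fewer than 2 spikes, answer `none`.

t=0: input=5 -> V=0 FIRE
t=1: input=4 -> V=0 FIRE
t=2: input=5 -> V=0 FIRE
t=3: input=3 -> V=0 FIRE
t=4: input=0 -> V=0
t=5: input=3 -> V=0 FIRE
t=6: input=4 -> V=0 FIRE
t=7: input=4 -> V=0 FIRE

Answer: 1 1 1 2 1 1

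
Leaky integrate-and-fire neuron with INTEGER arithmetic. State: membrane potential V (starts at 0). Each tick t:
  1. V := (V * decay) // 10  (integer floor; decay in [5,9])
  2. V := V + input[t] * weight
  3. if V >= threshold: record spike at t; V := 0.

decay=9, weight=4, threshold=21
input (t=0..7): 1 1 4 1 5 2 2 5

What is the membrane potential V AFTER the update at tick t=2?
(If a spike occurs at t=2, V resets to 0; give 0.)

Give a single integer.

Answer: 0

Derivation:
t=0: input=1 -> V=4
t=1: input=1 -> V=7
t=2: input=4 -> V=0 FIRE
t=3: input=1 -> V=4
t=4: input=5 -> V=0 FIRE
t=5: input=2 -> V=8
t=6: input=2 -> V=15
t=7: input=5 -> V=0 FIRE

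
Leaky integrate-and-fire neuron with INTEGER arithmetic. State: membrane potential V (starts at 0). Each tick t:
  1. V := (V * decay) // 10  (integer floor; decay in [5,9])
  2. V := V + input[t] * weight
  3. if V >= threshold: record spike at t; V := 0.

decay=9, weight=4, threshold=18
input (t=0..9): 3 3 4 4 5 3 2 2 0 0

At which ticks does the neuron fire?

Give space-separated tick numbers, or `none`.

t=0: input=3 -> V=12
t=1: input=3 -> V=0 FIRE
t=2: input=4 -> V=16
t=3: input=4 -> V=0 FIRE
t=4: input=5 -> V=0 FIRE
t=5: input=3 -> V=12
t=6: input=2 -> V=0 FIRE
t=7: input=2 -> V=8
t=8: input=0 -> V=7
t=9: input=0 -> V=6

Answer: 1 3 4 6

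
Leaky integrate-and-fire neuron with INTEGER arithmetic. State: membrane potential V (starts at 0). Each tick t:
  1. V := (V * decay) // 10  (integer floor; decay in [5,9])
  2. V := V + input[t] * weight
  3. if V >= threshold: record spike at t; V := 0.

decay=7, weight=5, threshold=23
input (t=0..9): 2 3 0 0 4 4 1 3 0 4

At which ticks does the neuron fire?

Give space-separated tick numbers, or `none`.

Answer: 4 7

Derivation:
t=0: input=2 -> V=10
t=1: input=3 -> V=22
t=2: input=0 -> V=15
t=3: input=0 -> V=10
t=4: input=4 -> V=0 FIRE
t=5: input=4 -> V=20
t=6: input=1 -> V=19
t=7: input=3 -> V=0 FIRE
t=8: input=0 -> V=0
t=9: input=4 -> V=20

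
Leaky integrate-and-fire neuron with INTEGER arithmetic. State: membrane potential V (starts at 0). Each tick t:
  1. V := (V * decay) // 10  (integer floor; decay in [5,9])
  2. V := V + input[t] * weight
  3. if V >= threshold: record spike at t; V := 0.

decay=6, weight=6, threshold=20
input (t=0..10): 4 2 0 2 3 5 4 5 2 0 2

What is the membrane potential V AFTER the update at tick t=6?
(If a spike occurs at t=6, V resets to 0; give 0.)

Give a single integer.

Answer: 0

Derivation:
t=0: input=4 -> V=0 FIRE
t=1: input=2 -> V=12
t=2: input=0 -> V=7
t=3: input=2 -> V=16
t=4: input=3 -> V=0 FIRE
t=5: input=5 -> V=0 FIRE
t=6: input=4 -> V=0 FIRE
t=7: input=5 -> V=0 FIRE
t=8: input=2 -> V=12
t=9: input=0 -> V=7
t=10: input=2 -> V=16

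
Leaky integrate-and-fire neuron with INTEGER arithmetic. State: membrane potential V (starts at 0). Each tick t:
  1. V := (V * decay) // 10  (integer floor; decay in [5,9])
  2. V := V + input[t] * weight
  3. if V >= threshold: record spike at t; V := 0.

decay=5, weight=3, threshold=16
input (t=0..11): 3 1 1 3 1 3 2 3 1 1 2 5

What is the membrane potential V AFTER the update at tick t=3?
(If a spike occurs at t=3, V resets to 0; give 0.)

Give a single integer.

t=0: input=3 -> V=9
t=1: input=1 -> V=7
t=2: input=1 -> V=6
t=3: input=3 -> V=12
t=4: input=1 -> V=9
t=5: input=3 -> V=13
t=6: input=2 -> V=12
t=7: input=3 -> V=15
t=8: input=1 -> V=10
t=9: input=1 -> V=8
t=10: input=2 -> V=10
t=11: input=5 -> V=0 FIRE

Answer: 12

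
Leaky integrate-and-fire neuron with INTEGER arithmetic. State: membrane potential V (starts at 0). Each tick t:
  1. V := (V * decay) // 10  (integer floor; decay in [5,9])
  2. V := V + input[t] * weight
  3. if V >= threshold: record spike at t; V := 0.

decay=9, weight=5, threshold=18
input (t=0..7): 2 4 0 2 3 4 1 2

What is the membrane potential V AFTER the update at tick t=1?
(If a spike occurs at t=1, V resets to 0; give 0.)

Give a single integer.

Answer: 0

Derivation:
t=0: input=2 -> V=10
t=1: input=4 -> V=0 FIRE
t=2: input=0 -> V=0
t=3: input=2 -> V=10
t=4: input=3 -> V=0 FIRE
t=5: input=4 -> V=0 FIRE
t=6: input=1 -> V=5
t=7: input=2 -> V=14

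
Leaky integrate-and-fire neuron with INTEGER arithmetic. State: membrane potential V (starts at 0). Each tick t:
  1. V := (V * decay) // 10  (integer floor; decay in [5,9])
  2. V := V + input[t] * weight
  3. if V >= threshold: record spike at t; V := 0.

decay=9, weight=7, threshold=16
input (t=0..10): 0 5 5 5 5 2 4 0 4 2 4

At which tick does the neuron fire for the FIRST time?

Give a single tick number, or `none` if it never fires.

t=0: input=0 -> V=0
t=1: input=5 -> V=0 FIRE
t=2: input=5 -> V=0 FIRE
t=3: input=5 -> V=0 FIRE
t=4: input=5 -> V=0 FIRE
t=5: input=2 -> V=14
t=6: input=4 -> V=0 FIRE
t=7: input=0 -> V=0
t=8: input=4 -> V=0 FIRE
t=9: input=2 -> V=14
t=10: input=4 -> V=0 FIRE

Answer: 1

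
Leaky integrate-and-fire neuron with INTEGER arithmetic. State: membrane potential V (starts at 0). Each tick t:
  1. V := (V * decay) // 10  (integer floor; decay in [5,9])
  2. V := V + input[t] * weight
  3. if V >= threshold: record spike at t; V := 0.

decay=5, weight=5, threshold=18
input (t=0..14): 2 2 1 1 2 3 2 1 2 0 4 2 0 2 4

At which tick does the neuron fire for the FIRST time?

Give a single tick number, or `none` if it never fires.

t=0: input=2 -> V=10
t=1: input=2 -> V=15
t=2: input=1 -> V=12
t=3: input=1 -> V=11
t=4: input=2 -> V=15
t=5: input=3 -> V=0 FIRE
t=6: input=2 -> V=10
t=7: input=1 -> V=10
t=8: input=2 -> V=15
t=9: input=0 -> V=7
t=10: input=4 -> V=0 FIRE
t=11: input=2 -> V=10
t=12: input=0 -> V=5
t=13: input=2 -> V=12
t=14: input=4 -> V=0 FIRE

Answer: 5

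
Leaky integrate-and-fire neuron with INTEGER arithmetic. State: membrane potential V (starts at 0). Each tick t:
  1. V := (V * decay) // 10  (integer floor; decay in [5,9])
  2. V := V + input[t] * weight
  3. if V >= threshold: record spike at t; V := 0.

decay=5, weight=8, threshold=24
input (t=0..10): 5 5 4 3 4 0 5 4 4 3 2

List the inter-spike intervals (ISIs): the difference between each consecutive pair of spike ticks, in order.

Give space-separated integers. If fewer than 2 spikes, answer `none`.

t=0: input=5 -> V=0 FIRE
t=1: input=5 -> V=0 FIRE
t=2: input=4 -> V=0 FIRE
t=3: input=3 -> V=0 FIRE
t=4: input=4 -> V=0 FIRE
t=5: input=0 -> V=0
t=6: input=5 -> V=0 FIRE
t=7: input=4 -> V=0 FIRE
t=8: input=4 -> V=0 FIRE
t=9: input=3 -> V=0 FIRE
t=10: input=2 -> V=16

Answer: 1 1 1 1 2 1 1 1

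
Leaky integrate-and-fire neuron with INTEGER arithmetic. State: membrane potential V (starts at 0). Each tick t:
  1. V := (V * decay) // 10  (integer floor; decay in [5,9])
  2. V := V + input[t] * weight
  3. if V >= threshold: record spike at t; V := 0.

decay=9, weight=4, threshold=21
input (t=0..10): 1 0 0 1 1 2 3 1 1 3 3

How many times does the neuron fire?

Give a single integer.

Answer: 2

Derivation:
t=0: input=1 -> V=4
t=1: input=0 -> V=3
t=2: input=0 -> V=2
t=3: input=1 -> V=5
t=4: input=1 -> V=8
t=5: input=2 -> V=15
t=6: input=3 -> V=0 FIRE
t=7: input=1 -> V=4
t=8: input=1 -> V=7
t=9: input=3 -> V=18
t=10: input=3 -> V=0 FIRE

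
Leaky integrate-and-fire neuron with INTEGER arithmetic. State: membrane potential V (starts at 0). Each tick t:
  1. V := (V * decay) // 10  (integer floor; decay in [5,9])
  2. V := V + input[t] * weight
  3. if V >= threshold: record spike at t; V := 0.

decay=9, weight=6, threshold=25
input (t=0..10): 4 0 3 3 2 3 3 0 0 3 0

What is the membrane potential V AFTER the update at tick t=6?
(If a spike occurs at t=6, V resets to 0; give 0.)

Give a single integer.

Answer: 0

Derivation:
t=0: input=4 -> V=24
t=1: input=0 -> V=21
t=2: input=3 -> V=0 FIRE
t=3: input=3 -> V=18
t=4: input=2 -> V=0 FIRE
t=5: input=3 -> V=18
t=6: input=3 -> V=0 FIRE
t=7: input=0 -> V=0
t=8: input=0 -> V=0
t=9: input=3 -> V=18
t=10: input=0 -> V=16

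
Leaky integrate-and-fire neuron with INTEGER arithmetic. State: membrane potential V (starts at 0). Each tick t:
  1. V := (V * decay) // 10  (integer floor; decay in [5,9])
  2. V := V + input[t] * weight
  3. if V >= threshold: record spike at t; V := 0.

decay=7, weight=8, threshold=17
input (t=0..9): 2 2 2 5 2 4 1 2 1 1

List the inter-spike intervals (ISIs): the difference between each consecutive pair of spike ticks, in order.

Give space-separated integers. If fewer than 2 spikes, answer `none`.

Answer: 2 2 2

Derivation:
t=0: input=2 -> V=16
t=1: input=2 -> V=0 FIRE
t=2: input=2 -> V=16
t=3: input=5 -> V=0 FIRE
t=4: input=2 -> V=16
t=5: input=4 -> V=0 FIRE
t=6: input=1 -> V=8
t=7: input=2 -> V=0 FIRE
t=8: input=1 -> V=8
t=9: input=1 -> V=13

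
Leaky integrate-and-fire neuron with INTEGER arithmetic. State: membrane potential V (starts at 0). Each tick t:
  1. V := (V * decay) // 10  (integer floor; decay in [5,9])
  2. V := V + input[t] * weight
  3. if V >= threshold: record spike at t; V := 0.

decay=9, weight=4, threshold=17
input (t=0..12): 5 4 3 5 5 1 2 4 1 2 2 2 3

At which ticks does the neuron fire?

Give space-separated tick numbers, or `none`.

t=0: input=5 -> V=0 FIRE
t=1: input=4 -> V=16
t=2: input=3 -> V=0 FIRE
t=3: input=5 -> V=0 FIRE
t=4: input=5 -> V=0 FIRE
t=5: input=1 -> V=4
t=6: input=2 -> V=11
t=7: input=4 -> V=0 FIRE
t=8: input=1 -> V=4
t=9: input=2 -> V=11
t=10: input=2 -> V=0 FIRE
t=11: input=2 -> V=8
t=12: input=3 -> V=0 FIRE

Answer: 0 2 3 4 7 10 12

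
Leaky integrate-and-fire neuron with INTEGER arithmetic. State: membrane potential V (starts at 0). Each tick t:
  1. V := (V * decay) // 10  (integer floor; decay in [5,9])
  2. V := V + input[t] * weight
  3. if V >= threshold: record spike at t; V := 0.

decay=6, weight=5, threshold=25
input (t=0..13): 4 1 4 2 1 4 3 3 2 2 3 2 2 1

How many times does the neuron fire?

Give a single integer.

Answer: 3

Derivation:
t=0: input=4 -> V=20
t=1: input=1 -> V=17
t=2: input=4 -> V=0 FIRE
t=3: input=2 -> V=10
t=4: input=1 -> V=11
t=5: input=4 -> V=0 FIRE
t=6: input=3 -> V=15
t=7: input=3 -> V=24
t=8: input=2 -> V=24
t=9: input=2 -> V=24
t=10: input=3 -> V=0 FIRE
t=11: input=2 -> V=10
t=12: input=2 -> V=16
t=13: input=1 -> V=14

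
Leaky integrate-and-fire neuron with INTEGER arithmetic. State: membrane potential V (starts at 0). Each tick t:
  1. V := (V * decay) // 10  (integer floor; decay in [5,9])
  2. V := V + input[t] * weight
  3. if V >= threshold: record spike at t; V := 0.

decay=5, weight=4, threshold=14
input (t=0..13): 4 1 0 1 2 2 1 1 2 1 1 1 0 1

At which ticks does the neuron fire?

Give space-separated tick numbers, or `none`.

t=0: input=4 -> V=0 FIRE
t=1: input=1 -> V=4
t=2: input=0 -> V=2
t=3: input=1 -> V=5
t=4: input=2 -> V=10
t=5: input=2 -> V=13
t=6: input=1 -> V=10
t=7: input=1 -> V=9
t=8: input=2 -> V=12
t=9: input=1 -> V=10
t=10: input=1 -> V=9
t=11: input=1 -> V=8
t=12: input=0 -> V=4
t=13: input=1 -> V=6

Answer: 0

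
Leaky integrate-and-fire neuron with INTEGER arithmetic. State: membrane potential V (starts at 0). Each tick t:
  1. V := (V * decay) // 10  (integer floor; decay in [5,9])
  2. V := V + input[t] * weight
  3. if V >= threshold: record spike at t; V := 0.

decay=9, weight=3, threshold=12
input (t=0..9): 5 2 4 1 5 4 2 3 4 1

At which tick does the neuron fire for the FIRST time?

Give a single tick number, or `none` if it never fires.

Answer: 0

Derivation:
t=0: input=5 -> V=0 FIRE
t=1: input=2 -> V=6
t=2: input=4 -> V=0 FIRE
t=3: input=1 -> V=3
t=4: input=5 -> V=0 FIRE
t=5: input=4 -> V=0 FIRE
t=6: input=2 -> V=6
t=7: input=3 -> V=0 FIRE
t=8: input=4 -> V=0 FIRE
t=9: input=1 -> V=3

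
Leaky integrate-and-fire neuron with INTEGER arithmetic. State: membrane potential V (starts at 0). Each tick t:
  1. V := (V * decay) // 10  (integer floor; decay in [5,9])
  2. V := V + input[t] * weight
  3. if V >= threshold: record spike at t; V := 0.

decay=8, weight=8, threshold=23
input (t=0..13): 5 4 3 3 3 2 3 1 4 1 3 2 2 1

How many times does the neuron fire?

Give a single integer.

t=0: input=5 -> V=0 FIRE
t=1: input=4 -> V=0 FIRE
t=2: input=3 -> V=0 FIRE
t=3: input=3 -> V=0 FIRE
t=4: input=3 -> V=0 FIRE
t=5: input=2 -> V=16
t=6: input=3 -> V=0 FIRE
t=7: input=1 -> V=8
t=8: input=4 -> V=0 FIRE
t=9: input=1 -> V=8
t=10: input=3 -> V=0 FIRE
t=11: input=2 -> V=16
t=12: input=2 -> V=0 FIRE
t=13: input=1 -> V=8

Answer: 9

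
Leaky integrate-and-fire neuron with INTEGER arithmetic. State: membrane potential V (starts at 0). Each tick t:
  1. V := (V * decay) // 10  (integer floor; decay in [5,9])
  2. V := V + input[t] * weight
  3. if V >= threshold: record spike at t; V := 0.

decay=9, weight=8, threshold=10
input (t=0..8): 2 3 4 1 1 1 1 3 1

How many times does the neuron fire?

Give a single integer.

Answer: 6

Derivation:
t=0: input=2 -> V=0 FIRE
t=1: input=3 -> V=0 FIRE
t=2: input=4 -> V=0 FIRE
t=3: input=1 -> V=8
t=4: input=1 -> V=0 FIRE
t=5: input=1 -> V=8
t=6: input=1 -> V=0 FIRE
t=7: input=3 -> V=0 FIRE
t=8: input=1 -> V=8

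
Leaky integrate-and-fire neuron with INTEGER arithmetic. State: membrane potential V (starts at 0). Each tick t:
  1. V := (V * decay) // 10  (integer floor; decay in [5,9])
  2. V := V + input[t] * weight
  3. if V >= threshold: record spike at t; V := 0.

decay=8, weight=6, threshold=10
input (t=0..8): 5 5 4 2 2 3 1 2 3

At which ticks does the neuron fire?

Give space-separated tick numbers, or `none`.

Answer: 0 1 2 3 4 5 7 8

Derivation:
t=0: input=5 -> V=0 FIRE
t=1: input=5 -> V=0 FIRE
t=2: input=4 -> V=0 FIRE
t=3: input=2 -> V=0 FIRE
t=4: input=2 -> V=0 FIRE
t=5: input=3 -> V=0 FIRE
t=6: input=1 -> V=6
t=7: input=2 -> V=0 FIRE
t=8: input=3 -> V=0 FIRE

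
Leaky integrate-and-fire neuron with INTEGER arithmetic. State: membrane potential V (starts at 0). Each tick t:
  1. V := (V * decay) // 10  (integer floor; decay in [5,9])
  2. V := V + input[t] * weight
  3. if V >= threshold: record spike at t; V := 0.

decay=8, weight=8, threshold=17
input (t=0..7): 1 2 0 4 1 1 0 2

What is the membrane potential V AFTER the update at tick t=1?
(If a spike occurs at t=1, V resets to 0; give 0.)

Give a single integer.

t=0: input=1 -> V=8
t=1: input=2 -> V=0 FIRE
t=2: input=0 -> V=0
t=3: input=4 -> V=0 FIRE
t=4: input=1 -> V=8
t=5: input=1 -> V=14
t=6: input=0 -> V=11
t=7: input=2 -> V=0 FIRE

Answer: 0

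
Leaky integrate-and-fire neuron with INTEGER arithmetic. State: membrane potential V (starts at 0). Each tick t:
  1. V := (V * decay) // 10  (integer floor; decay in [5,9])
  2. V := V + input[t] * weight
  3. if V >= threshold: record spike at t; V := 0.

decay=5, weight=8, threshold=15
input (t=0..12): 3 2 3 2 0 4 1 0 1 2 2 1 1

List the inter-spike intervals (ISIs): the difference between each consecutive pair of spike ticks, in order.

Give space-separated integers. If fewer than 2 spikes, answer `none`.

t=0: input=3 -> V=0 FIRE
t=1: input=2 -> V=0 FIRE
t=2: input=3 -> V=0 FIRE
t=3: input=2 -> V=0 FIRE
t=4: input=0 -> V=0
t=5: input=4 -> V=0 FIRE
t=6: input=1 -> V=8
t=7: input=0 -> V=4
t=8: input=1 -> V=10
t=9: input=2 -> V=0 FIRE
t=10: input=2 -> V=0 FIRE
t=11: input=1 -> V=8
t=12: input=1 -> V=12

Answer: 1 1 1 2 4 1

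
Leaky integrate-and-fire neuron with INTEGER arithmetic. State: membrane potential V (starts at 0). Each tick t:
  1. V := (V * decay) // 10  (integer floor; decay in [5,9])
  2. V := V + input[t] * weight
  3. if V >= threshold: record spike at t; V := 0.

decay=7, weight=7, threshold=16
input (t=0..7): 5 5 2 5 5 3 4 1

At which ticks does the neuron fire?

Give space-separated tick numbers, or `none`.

t=0: input=5 -> V=0 FIRE
t=1: input=5 -> V=0 FIRE
t=2: input=2 -> V=14
t=3: input=5 -> V=0 FIRE
t=4: input=5 -> V=0 FIRE
t=5: input=3 -> V=0 FIRE
t=6: input=4 -> V=0 FIRE
t=7: input=1 -> V=7

Answer: 0 1 3 4 5 6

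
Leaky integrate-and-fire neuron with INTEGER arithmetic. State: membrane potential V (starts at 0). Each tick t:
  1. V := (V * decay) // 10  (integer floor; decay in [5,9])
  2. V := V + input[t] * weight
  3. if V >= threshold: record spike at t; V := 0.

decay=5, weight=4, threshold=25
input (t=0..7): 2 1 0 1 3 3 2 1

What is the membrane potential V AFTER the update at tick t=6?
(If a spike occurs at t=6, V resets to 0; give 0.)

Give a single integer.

Answer: 17

Derivation:
t=0: input=2 -> V=8
t=1: input=1 -> V=8
t=2: input=0 -> V=4
t=3: input=1 -> V=6
t=4: input=3 -> V=15
t=5: input=3 -> V=19
t=6: input=2 -> V=17
t=7: input=1 -> V=12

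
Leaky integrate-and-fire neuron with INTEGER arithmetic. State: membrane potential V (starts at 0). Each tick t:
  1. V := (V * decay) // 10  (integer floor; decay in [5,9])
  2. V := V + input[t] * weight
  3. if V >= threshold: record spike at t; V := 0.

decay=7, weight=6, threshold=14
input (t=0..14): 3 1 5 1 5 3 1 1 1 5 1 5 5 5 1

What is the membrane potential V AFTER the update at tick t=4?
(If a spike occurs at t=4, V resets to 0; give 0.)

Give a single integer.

Answer: 0

Derivation:
t=0: input=3 -> V=0 FIRE
t=1: input=1 -> V=6
t=2: input=5 -> V=0 FIRE
t=3: input=1 -> V=6
t=4: input=5 -> V=0 FIRE
t=5: input=3 -> V=0 FIRE
t=6: input=1 -> V=6
t=7: input=1 -> V=10
t=8: input=1 -> V=13
t=9: input=5 -> V=0 FIRE
t=10: input=1 -> V=6
t=11: input=5 -> V=0 FIRE
t=12: input=5 -> V=0 FIRE
t=13: input=5 -> V=0 FIRE
t=14: input=1 -> V=6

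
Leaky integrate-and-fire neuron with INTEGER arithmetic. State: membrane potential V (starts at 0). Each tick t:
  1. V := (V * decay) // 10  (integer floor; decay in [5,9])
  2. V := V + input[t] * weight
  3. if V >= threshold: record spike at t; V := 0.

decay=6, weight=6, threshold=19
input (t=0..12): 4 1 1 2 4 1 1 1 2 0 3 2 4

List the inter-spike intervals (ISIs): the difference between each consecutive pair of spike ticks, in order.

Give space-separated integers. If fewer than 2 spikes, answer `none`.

t=0: input=4 -> V=0 FIRE
t=1: input=1 -> V=6
t=2: input=1 -> V=9
t=3: input=2 -> V=17
t=4: input=4 -> V=0 FIRE
t=5: input=1 -> V=6
t=6: input=1 -> V=9
t=7: input=1 -> V=11
t=8: input=2 -> V=18
t=9: input=0 -> V=10
t=10: input=3 -> V=0 FIRE
t=11: input=2 -> V=12
t=12: input=4 -> V=0 FIRE

Answer: 4 6 2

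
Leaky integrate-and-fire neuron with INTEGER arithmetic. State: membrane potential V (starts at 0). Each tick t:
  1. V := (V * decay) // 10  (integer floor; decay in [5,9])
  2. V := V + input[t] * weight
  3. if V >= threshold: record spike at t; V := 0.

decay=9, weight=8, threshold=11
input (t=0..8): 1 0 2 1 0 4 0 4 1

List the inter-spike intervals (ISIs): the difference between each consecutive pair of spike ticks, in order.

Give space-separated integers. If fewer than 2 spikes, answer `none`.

Answer: 3 2

Derivation:
t=0: input=1 -> V=8
t=1: input=0 -> V=7
t=2: input=2 -> V=0 FIRE
t=3: input=1 -> V=8
t=4: input=0 -> V=7
t=5: input=4 -> V=0 FIRE
t=6: input=0 -> V=0
t=7: input=4 -> V=0 FIRE
t=8: input=1 -> V=8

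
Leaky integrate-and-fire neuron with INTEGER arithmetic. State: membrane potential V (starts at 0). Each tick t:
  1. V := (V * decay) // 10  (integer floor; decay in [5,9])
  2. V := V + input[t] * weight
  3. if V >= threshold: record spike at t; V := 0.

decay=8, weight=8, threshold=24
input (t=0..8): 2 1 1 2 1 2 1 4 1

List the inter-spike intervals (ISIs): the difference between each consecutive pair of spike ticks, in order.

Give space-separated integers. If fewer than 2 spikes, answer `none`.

t=0: input=2 -> V=16
t=1: input=1 -> V=20
t=2: input=1 -> V=0 FIRE
t=3: input=2 -> V=16
t=4: input=1 -> V=20
t=5: input=2 -> V=0 FIRE
t=6: input=1 -> V=8
t=7: input=4 -> V=0 FIRE
t=8: input=1 -> V=8

Answer: 3 2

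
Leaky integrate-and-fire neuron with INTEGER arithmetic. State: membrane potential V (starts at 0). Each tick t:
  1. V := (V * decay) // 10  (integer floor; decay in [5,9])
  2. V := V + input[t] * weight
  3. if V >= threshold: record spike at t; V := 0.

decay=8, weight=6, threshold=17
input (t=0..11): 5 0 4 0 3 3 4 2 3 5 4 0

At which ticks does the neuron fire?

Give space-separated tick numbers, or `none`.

Answer: 0 2 4 5 6 8 9 10

Derivation:
t=0: input=5 -> V=0 FIRE
t=1: input=0 -> V=0
t=2: input=4 -> V=0 FIRE
t=3: input=0 -> V=0
t=4: input=3 -> V=0 FIRE
t=5: input=3 -> V=0 FIRE
t=6: input=4 -> V=0 FIRE
t=7: input=2 -> V=12
t=8: input=3 -> V=0 FIRE
t=9: input=5 -> V=0 FIRE
t=10: input=4 -> V=0 FIRE
t=11: input=0 -> V=0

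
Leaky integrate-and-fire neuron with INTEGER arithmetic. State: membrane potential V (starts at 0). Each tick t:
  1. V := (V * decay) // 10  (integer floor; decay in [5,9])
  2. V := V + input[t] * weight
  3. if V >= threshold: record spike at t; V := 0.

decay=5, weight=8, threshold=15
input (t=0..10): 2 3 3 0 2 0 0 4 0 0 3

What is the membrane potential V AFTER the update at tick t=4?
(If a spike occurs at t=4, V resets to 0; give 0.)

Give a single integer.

Answer: 0

Derivation:
t=0: input=2 -> V=0 FIRE
t=1: input=3 -> V=0 FIRE
t=2: input=3 -> V=0 FIRE
t=3: input=0 -> V=0
t=4: input=2 -> V=0 FIRE
t=5: input=0 -> V=0
t=6: input=0 -> V=0
t=7: input=4 -> V=0 FIRE
t=8: input=0 -> V=0
t=9: input=0 -> V=0
t=10: input=3 -> V=0 FIRE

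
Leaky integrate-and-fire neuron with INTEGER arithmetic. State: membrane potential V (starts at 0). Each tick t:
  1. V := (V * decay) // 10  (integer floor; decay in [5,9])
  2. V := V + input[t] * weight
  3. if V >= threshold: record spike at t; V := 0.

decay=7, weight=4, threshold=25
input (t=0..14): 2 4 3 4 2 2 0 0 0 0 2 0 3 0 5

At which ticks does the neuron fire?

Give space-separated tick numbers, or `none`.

Answer: 2 14

Derivation:
t=0: input=2 -> V=8
t=1: input=4 -> V=21
t=2: input=3 -> V=0 FIRE
t=3: input=4 -> V=16
t=4: input=2 -> V=19
t=5: input=2 -> V=21
t=6: input=0 -> V=14
t=7: input=0 -> V=9
t=8: input=0 -> V=6
t=9: input=0 -> V=4
t=10: input=2 -> V=10
t=11: input=0 -> V=7
t=12: input=3 -> V=16
t=13: input=0 -> V=11
t=14: input=5 -> V=0 FIRE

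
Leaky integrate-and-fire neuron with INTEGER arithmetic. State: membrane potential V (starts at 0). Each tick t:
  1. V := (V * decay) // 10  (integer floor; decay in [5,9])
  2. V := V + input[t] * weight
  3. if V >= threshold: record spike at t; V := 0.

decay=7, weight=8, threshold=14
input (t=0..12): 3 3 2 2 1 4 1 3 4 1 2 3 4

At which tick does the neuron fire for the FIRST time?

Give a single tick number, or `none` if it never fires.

Answer: 0

Derivation:
t=0: input=3 -> V=0 FIRE
t=1: input=3 -> V=0 FIRE
t=2: input=2 -> V=0 FIRE
t=3: input=2 -> V=0 FIRE
t=4: input=1 -> V=8
t=5: input=4 -> V=0 FIRE
t=6: input=1 -> V=8
t=7: input=3 -> V=0 FIRE
t=8: input=4 -> V=0 FIRE
t=9: input=1 -> V=8
t=10: input=2 -> V=0 FIRE
t=11: input=3 -> V=0 FIRE
t=12: input=4 -> V=0 FIRE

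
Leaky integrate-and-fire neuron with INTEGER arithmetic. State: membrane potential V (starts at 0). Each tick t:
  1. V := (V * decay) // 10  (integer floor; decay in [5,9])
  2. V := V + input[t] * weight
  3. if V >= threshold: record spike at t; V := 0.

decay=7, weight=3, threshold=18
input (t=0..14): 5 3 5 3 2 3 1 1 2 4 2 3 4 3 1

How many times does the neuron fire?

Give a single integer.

t=0: input=5 -> V=15
t=1: input=3 -> V=0 FIRE
t=2: input=5 -> V=15
t=3: input=3 -> V=0 FIRE
t=4: input=2 -> V=6
t=5: input=3 -> V=13
t=6: input=1 -> V=12
t=7: input=1 -> V=11
t=8: input=2 -> V=13
t=9: input=4 -> V=0 FIRE
t=10: input=2 -> V=6
t=11: input=3 -> V=13
t=12: input=4 -> V=0 FIRE
t=13: input=3 -> V=9
t=14: input=1 -> V=9

Answer: 4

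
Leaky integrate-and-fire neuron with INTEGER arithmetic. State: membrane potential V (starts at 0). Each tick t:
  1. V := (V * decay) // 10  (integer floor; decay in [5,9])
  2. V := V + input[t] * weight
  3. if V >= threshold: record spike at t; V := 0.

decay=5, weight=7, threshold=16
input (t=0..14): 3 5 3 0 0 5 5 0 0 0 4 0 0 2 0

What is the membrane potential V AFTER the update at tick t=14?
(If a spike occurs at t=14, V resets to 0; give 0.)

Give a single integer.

t=0: input=3 -> V=0 FIRE
t=1: input=5 -> V=0 FIRE
t=2: input=3 -> V=0 FIRE
t=3: input=0 -> V=0
t=4: input=0 -> V=0
t=5: input=5 -> V=0 FIRE
t=6: input=5 -> V=0 FIRE
t=7: input=0 -> V=0
t=8: input=0 -> V=0
t=9: input=0 -> V=0
t=10: input=4 -> V=0 FIRE
t=11: input=0 -> V=0
t=12: input=0 -> V=0
t=13: input=2 -> V=14
t=14: input=0 -> V=7

Answer: 7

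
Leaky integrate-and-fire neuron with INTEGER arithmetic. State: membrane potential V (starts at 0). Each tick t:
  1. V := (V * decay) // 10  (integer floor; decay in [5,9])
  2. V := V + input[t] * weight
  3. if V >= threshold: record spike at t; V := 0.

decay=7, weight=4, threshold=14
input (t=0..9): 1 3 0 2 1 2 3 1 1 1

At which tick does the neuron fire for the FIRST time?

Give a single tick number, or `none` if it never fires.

t=0: input=1 -> V=4
t=1: input=3 -> V=0 FIRE
t=2: input=0 -> V=0
t=3: input=2 -> V=8
t=4: input=1 -> V=9
t=5: input=2 -> V=0 FIRE
t=6: input=3 -> V=12
t=7: input=1 -> V=12
t=8: input=1 -> V=12
t=9: input=1 -> V=12

Answer: 1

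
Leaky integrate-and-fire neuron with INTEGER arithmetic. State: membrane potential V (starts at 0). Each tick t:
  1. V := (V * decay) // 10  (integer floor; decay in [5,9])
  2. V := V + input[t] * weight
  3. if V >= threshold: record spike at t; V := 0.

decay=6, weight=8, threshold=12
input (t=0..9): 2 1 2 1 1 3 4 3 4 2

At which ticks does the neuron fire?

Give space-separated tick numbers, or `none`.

Answer: 0 2 4 5 6 7 8 9

Derivation:
t=0: input=2 -> V=0 FIRE
t=1: input=1 -> V=8
t=2: input=2 -> V=0 FIRE
t=3: input=1 -> V=8
t=4: input=1 -> V=0 FIRE
t=5: input=3 -> V=0 FIRE
t=6: input=4 -> V=0 FIRE
t=7: input=3 -> V=0 FIRE
t=8: input=4 -> V=0 FIRE
t=9: input=2 -> V=0 FIRE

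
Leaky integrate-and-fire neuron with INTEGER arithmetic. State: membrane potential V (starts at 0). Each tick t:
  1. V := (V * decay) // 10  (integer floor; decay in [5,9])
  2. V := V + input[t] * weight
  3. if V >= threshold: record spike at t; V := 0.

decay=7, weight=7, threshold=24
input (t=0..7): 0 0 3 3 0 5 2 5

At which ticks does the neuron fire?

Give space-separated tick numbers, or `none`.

t=0: input=0 -> V=0
t=1: input=0 -> V=0
t=2: input=3 -> V=21
t=3: input=3 -> V=0 FIRE
t=4: input=0 -> V=0
t=5: input=5 -> V=0 FIRE
t=6: input=2 -> V=14
t=7: input=5 -> V=0 FIRE

Answer: 3 5 7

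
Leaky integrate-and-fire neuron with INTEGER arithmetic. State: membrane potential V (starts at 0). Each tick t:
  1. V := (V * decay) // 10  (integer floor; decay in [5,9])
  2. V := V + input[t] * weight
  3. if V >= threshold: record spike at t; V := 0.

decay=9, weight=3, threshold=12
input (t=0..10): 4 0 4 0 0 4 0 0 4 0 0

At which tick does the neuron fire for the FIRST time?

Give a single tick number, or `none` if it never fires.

Answer: 0

Derivation:
t=0: input=4 -> V=0 FIRE
t=1: input=0 -> V=0
t=2: input=4 -> V=0 FIRE
t=3: input=0 -> V=0
t=4: input=0 -> V=0
t=5: input=4 -> V=0 FIRE
t=6: input=0 -> V=0
t=7: input=0 -> V=0
t=8: input=4 -> V=0 FIRE
t=9: input=0 -> V=0
t=10: input=0 -> V=0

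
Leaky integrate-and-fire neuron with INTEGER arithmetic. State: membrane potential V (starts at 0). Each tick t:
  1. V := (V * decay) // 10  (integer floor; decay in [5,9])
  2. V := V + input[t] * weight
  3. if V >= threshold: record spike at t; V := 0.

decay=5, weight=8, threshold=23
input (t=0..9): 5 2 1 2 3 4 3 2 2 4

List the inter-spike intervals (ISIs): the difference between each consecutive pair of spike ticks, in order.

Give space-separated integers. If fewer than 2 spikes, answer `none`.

t=0: input=5 -> V=0 FIRE
t=1: input=2 -> V=16
t=2: input=1 -> V=16
t=3: input=2 -> V=0 FIRE
t=4: input=3 -> V=0 FIRE
t=5: input=4 -> V=0 FIRE
t=6: input=3 -> V=0 FIRE
t=7: input=2 -> V=16
t=8: input=2 -> V=0 FIRE
t=9: input=4 -> V=0 FIRE

Answer: 3 1 1 1 2 1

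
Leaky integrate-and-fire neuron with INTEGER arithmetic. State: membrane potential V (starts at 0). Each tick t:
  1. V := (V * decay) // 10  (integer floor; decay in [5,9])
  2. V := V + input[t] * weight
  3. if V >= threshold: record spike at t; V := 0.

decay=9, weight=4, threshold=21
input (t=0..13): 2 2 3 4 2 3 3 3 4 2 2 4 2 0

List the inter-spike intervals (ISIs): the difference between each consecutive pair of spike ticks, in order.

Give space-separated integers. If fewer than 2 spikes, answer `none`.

t=0: input=2 -> V=8
t=1: input=2 -> V=15
t=2: input=3 -> V=0 FIRE
t=3: input=4 -> V=16
t=4: input=2 -> V=0 FIRE
t=5: input=3 -> V=12
t=6: input=3 -> V=0 FIRE
t=7: input=3 -> V=12
t=8: input=4 -> V=0 FIRE
t=9: input=2 -> V=8
t=10: input=2 -> V=15
t=11: input=4 -> V=0 FIRE
t=12: input=2 -> V=8
t=13: input=0 -> V=7

Answer: 2 2 2 3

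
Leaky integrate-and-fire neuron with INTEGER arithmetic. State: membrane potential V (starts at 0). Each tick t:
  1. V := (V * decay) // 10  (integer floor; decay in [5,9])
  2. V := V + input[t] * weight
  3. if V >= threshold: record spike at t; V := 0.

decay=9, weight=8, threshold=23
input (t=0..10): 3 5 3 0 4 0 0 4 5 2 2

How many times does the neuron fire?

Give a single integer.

t=0: input=3 -> V=0 FIRE
t=1: input=5 -> V=0 FIRE
t=2: input=3 -> V=0 FIRE
t=3: input=0 -> V=0
t=4: input=4 -> V=0 FIRE
t=5: input=0 -> V=0
t=6: input=0 -> V=0
t=7: input=4 -> V=0 FIRE
t=8: input=5 -> V=0 FIRE
t=9: input=2 -> V=16
t=10: input=2 -> V=0 FIRE

Answer: 7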